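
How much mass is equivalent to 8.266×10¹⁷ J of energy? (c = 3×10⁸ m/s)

From E = mc², we get m = E/c²
c² = (3×10⁸)² = 9×10¹⁶ m²/s²
m = 8.266×10¹⁷ / 9×10¹⁶ = 9.184 kg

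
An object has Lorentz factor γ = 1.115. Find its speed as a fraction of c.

From γ = 1/√(1 - v²/c²):
1/γ² = 1/1.115² = 0.8044
v²/c² = 1 - 0.8044 = 0.1956
v/c = √(0.1956) = 0.4423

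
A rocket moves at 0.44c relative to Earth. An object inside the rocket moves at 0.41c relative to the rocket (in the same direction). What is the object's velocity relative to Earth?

u = (u' + v)/(1 + u'v/c²)
Numerator: 0.41 + 0.44 = 0.85
Denominator: 1 + 0.1804 = 1.1804
u = 0.85/1.1804 = 0.7201c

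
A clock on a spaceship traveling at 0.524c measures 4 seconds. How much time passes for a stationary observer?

Proper time Δt₀ = 4 seconds
γ = 1/√(1 - 0.524²) = 1.174
Δt = γΔt₀ = 1.174 × 4 = 4.696 seconds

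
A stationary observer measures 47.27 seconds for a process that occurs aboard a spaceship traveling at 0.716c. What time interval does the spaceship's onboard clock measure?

Dilated time Δt = 47.27 seconds
γ = 1/√(1 - 0.716²) = 1.4325
Δt₀ = Δt/γ = 47.27/1.4325 = 33.00 seconds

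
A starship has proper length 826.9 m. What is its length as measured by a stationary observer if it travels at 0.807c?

Proper length L₀ = 826.9 m
γ = 1/√(1 - 0.807²) = 1.6933
L = L₀/γ = 826.9/1.6933 = 488.3 m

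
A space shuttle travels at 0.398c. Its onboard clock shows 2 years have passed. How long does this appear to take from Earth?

Proper time Δt₀ = 2 years
γ = 1/√(1 - 0.398²) = 1.090
Δt = γΔt₀ = 1.090 × 2 = 2.180 years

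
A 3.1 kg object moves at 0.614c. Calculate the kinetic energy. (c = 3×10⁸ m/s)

γ = 1/√(1 - 0.614²) = 1.26694
γ - 1 = 0.26694
KE = (γ-1)mc² = 0.26694 × 3.1 × (3×10⁸)² = 7.448×10¹⁶ J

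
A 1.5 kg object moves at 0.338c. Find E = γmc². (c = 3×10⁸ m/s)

γ = 1/√(1 - 0.338²) = 1.0625
mc² = 1.5 × (3×10⁸)² = 1.350×10¹⁷ J
E = γmc² = 1.0625 × 1.350×10¹⁷ = 1.434×10¹⁷ J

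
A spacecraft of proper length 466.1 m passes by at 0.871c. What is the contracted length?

Proper length L₀ = 466.1 m
γ = 1/√(1 - 0.871²) = 2.035
L = L₀/γ = 466.1/2.035 = 229.0 m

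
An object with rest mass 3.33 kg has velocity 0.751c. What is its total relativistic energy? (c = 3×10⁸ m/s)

γ = 1/√(1 - 0.751²) = 1.5145
mc² = 3.33 × (3×10⁸)² = 2.997×10¹⁷ J
E = γmc² = 1.5145 × 2.997×10¹⁷ = 4.539×10¹⁷ J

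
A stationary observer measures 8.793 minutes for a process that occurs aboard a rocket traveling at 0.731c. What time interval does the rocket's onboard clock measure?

Dilated time Δt = 8.793 minutes
γ = 1/√(1 - 0.731²) = 1.4655
Δt₀ = Δt/γ = 8.793/1.4655 = 6.000 minutes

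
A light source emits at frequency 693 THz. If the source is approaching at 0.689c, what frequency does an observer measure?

β = v/c = 0.689
(1+β)/(1-β) = 1.689/0.311 = 5.431
Doppler factor = √(5.431) = 2.330
f_obs = 693 × 2.330 = 1615 THz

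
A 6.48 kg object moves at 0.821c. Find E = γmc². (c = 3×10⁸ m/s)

γ = 1/√(1 - 0.821²) = 1.7515
mc² = 6.48 × (3×10⁸)² = 5.832×10¹⁷ J
E = γmc² = 1.7515 × 5.832×10¹⁷ = 1.021×10¹⁸ J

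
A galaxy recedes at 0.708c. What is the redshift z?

β = 0.708
(1+β)/(1-β) = 1.708/0.292 = 5.8493
√(5.8493) = 2.419
z = 2.419 - 1 = 1.419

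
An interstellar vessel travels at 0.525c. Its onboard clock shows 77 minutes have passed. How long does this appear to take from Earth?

Proper time Δt₀ = 77 minutes
γ = 1/√(1 - 0.525²) = 1.1749
Δt = γΔt₀ = 1.1749 × 77 = 90.47 minutes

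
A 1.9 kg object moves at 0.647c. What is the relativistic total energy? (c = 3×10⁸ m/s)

γ = 1/√(1 - 0.647²) = 1.3115
mc² = 1.9 × (3×10⁸)² = 1.710×10¹⁷ J
E = γmc² = 1.3115 × 1.710×10¹⁷ = 2.243×10¹⁷ J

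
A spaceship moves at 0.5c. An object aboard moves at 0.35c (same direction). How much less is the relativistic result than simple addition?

Classical: u' + v = 0.35 + 0.5 = 0.85c
Relativistic: u = (0.35 + 0.5)/(1 + 0.175) = 0.85/1.175 = 0.7234c
Difference: 0.85 - 0.7234 = 0.1266c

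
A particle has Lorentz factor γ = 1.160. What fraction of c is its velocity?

From γ = 1/√(1 - v²/c²):
1/γ² = 1/1.160² = 0.7432
v²/c² = 1 - 0.7432 = 0.2568
v/c = √(0.2568) = 0.5068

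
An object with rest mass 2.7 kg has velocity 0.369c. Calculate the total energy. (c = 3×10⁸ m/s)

γ = 1/√(1 - 0.369²) = 1.076
mc² = 2.7 × (3×10⁸)² = 2.430×10¹⁷ J
E = γmc² = 1.076 × 2.430×10¹⁷ = 2.615×10¹⁷ J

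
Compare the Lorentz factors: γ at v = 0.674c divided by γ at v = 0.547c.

γ₁ = 1/√(1 - 0.674²) = 1.354
γ₂ = 1/√(1 - 0.547²) = 1.195
γ₁/γ₂ = 1.354/1.195 = 1.133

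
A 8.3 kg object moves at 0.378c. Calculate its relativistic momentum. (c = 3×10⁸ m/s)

γ = 1/√(1 - 0.378²) = 1.080
v = 0.378 × 3×10⁸ = 1.134×10⁸ m/s
p = γmv = 1.080 × 8.3 × 1.134×10⁸ = 1.017×10⁹ kg·m/s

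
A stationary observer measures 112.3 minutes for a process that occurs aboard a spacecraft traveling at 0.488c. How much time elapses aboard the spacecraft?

Dilated time Δt = 112.3 minutes
γ = 1/√(1 - 0.488²) = 1.1457
Δt₀ = Δt/γ = 112.3/1.1457 = 98.02 minutes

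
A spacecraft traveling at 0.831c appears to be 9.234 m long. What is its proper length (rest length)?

Contracted length L = 9.234 m
γ = 1/√(1 - 0.831²) = 1.798
L₀ = γL = 1.798 × 9.234 = 16.60 m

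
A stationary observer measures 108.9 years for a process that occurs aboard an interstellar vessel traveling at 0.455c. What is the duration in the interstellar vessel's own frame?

Dilated time Δt = 108.9 years
γ = 1/√(1 - 0.455²) = 1.123
Δt₀ = Δt/γ = 108.9/1.123 = 96.97 years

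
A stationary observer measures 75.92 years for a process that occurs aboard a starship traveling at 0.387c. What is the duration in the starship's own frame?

Dilated time Δt = 75.92 years
γ = 1/√(1 - 0.387²) = 1.0845
Δt₀ = Δt/γ = 75.92/1.0845 = 70.00 years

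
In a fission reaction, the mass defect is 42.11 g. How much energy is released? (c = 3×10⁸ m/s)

Convert mass defect: Δm = 42.11 g = 0.04211 kg
E = Δm·c² = 0.04211 × (3×10⁸)²
= 0.04211 × 9×10¹⁶ = 3.790×10¹⁵ J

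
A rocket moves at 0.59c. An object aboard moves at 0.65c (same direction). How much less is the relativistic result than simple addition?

Classical: u' + v = 0.65 + 0.59 = 1.24c
Relativistic: u = (0.65 + 0.59)/(1 + 0.3835) = 1.24/1.3835 = 0.8963c
Difference: 1.24 - 0.8963 = 0.3437c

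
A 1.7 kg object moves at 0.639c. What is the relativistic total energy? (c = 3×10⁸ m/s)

γ = 1/√(1 - 0.639²) = 1.300
mc² = 1.7 × (3×10⁸)² = 1.530×10¹⁷ J
E = γmc² = 1.300 × 1.530×10¹⁷ = 1.989×10¹⁷ J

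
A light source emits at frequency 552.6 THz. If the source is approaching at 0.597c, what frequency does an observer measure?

β = v/c = 0.597
(1+β)/(1-β) = 1.597/0.403 = 3.963
Doppler factor = √(3.963) = 1.991
f_obs = 552.6 × 1.991 = 1100 THz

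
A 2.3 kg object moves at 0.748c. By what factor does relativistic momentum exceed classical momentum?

p_rel = γmv, p_class = mv
Ratio = γ = 1/√(1 - 0.748²) = 1.507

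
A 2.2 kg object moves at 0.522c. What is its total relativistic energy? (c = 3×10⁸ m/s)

γ = 1/√(1 - 0.522²) = 1.172
mc² = 2.2 × (3×10⁸)² = 1.980×10¹⁷ J
E = γmc² = 1.172 × 1.980×10¹⁷ = 2.321×10¹⁷ J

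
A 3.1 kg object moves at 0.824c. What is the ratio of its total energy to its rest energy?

E = γmc², E₀ = mc²
E/E₀ = γ = 1/√(1 - 0.824²) = 1.765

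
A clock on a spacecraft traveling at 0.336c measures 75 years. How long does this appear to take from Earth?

Proper time Δt₀ = 75 years
γ = 1/√(1 - 0.336²) = 1.0617
Δt = γΔt₀ = 1.0617 × 75 = 79.63 years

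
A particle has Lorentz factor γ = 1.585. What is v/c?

From γ = 1/√(1 - v²/c²):
1/γ² = 1/1.585² = 0.39805
v²/c² = 1 - 0.39805 = 0.60195
v/c = √(0.60195) = 0.7759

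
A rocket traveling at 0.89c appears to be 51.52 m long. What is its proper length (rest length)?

Contracted length L = 51.52 m
γ = 1/√(1 - 0.89²) = 2.193
L₀ = γL = 2.193 × 51.52 = 113.0 m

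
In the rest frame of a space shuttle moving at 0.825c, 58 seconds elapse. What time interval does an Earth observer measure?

Proper time Δt₀ = 58 seconds
γ = 1/√(1 - 0.825²) = 1.769
Δt = γΔt₀ = 1.769 × 58 = 102.6 seconds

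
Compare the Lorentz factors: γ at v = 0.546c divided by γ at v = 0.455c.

γ₁ = 1/√(1 - 0.546²) = 1.194
γ₂ = 1/√(1 - 0.455²) = 1.123
γ₁/γ₂ = 1.194/1.123 = 1.063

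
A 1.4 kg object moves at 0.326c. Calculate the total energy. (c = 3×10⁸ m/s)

γ = 1/√(1 - 0.326²) = 1.058
mc² = 1.4 × (3×10⁸)² = 1.260×10¹⁷ J
E = γmc² = 1.058 × 1.260×10¹⁷ = 1.333×10¹⁷ J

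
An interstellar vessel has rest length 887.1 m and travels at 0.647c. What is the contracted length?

Proper length L₀ = 887.1 m
γ = 1/√(1 - 0.647²) = 1.3115
L = L₀/γ = 887.1/1.3115 = 676.4 m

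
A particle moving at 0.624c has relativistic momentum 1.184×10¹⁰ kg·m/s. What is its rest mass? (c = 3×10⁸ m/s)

γ = 1/√(1 - 0.624²) = 1.2797
v = 0.624 × 3×10⁸ = 1.872×10⁸ m/s
m = p/(γv) = 1.184×10¹⁰/(1.2797 × 1.872×10⁸) = 49.42 kg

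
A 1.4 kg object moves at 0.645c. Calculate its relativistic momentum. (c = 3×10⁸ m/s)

γ = 1/√(1 - 0.645²) = 1.3086
v = 0.645 × 3×10⁸ = 1.935×10⁸ m/s
p = γmv = 1.3086 × 1.4 × 1.935×10⁸ = 3.545×10⁸ kg·m/s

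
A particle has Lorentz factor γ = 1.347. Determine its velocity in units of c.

From γ = 1/√(1 - v²/c²):
1/γ² = 1/1.347² = 0.5511
v²/c² = 1 - 0.5511 = 0.4489
v/c = √(0.4489) = 0.6700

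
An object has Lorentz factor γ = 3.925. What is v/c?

From γ = 1/√(1 - v²/c²):
1/γ² = 1/3.925² = 0.06491
v²/c² = 1 - 0.06491 = 0.9351
v/c = √(0.9351) = 0.9670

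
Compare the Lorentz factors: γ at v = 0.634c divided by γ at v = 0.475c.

γ₁ = 1/√(1 - 0.634²) = 1.293
γ₂ = 1/√(1 - 0.475²) = 1.136
γ₁/γ₂ = 1.293/1.136 = 1.138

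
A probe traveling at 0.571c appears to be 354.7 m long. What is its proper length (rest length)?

Contracted length L = 354.7 m
γ = 1/√(1 - 0.571²) = 1.2181
L₀ = γL = 1.2181 × 354.7 = 432.1 m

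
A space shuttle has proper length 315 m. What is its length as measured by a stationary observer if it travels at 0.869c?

Proper length L₀ = 315 m
γ = 1/√(1 - 0.869²) = 2.021
L = L₀/γ = 315/2.021 = 155.9 m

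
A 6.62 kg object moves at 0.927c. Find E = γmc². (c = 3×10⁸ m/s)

γ = 1/√(1 - 0.927²) = 2.6662
mc² = 6.62 × (3×10⁸)² = 5.958×10¹⁷ J
E = γmc² = 2.6662 × 5.958×10¹⁷ = 1.589×10¹⁸ J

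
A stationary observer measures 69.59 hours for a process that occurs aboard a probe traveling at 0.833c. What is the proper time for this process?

Dilated time Δt = 69.59 hours
γ = 1/√(1 - 0.833²) = 1.8074
Δt₀ = Δt/γ = 69.59/1.8074 = 38.50 hours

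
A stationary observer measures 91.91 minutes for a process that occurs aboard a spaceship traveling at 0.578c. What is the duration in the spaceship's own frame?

Dilated time Δt = 91.91 minutes
γ = 1/√(1 - 0.578²) = 1.2254
Δt₀ = Δt/γ = 91.91/1.2254 = 75.00 minutes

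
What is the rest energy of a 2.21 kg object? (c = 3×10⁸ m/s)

c² = (3×10⁸)² = 9.000×10¹⁶ m²/s²
E₀ = mc² = 2.21 × 9.000×10¹⁶ = 1.989×10¹⁷ J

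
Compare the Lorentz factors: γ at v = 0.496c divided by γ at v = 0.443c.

γ₁ = 1/√(1 - 0.496²) = 1.1516
γ₂ = 1/√(1 - 0.443²) = 1.1154
γ₁/γ₂ = 1.1516/1.1154 = 1.032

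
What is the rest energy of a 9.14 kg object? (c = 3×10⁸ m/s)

c² = (3×10⁸)² = 9.000×10¹⁶ m²/s²
E₀ = mc² = 9.14 × 9.000×10¹⁶ = 8.226×10¹⁷ J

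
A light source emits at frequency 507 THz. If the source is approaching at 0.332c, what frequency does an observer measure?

β = v/c = 0.332
(1+β)/(1-β) = 1.332/0.668 = 1.994
Doppler factor = √(1.994) = 1.412
f_obs = 507 × 1.412 = 715.9 THz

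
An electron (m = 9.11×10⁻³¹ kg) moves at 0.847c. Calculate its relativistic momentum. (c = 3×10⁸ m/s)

γ = 1/√(1 - 0.847²) = 1.88114
v = 0.847 × 3×10⁸ = 2.541×10⁸ m/s
p = γmv = 1.88114 × 9.11×10⁻³¹ × 2.541×10⁸ = 4.355×10⁻²² kg·m/s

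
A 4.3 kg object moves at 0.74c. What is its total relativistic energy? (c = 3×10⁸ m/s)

γ = 1/√(1 - 0.74²) = 1.4868
mc² = 4.3 × (3×10⁸)² = 3.870×10¹⁷ J
E = γmc² = 1.4868 × 3.870×10¹⁷ = 5.754×10¹⁷ J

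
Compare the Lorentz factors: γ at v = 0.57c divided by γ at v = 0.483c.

γ₁ = 1/√(1 - 0.57²) = 1.217
γ₂ = 1/√(1 - 0.483²) = 1.142
γ₁/γ₂ = 1.217/1.142 = 1.066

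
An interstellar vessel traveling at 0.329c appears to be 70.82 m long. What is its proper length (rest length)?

Contracted length L = 70.82 m
γ = 1/√(1 - 0.329²) = 1.05895
L₀ = γL = 1.05895 × 70.82 = 74.99 m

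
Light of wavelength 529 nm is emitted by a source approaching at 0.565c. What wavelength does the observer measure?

β = 0.565
Wavelength Doppler factor = √(0.435/1.565) = √(0.27796) = 0.5272
λ_obs = 529 × 0.5272 = 278.9 nm (blueshift)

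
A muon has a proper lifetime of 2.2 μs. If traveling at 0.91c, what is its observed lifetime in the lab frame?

Proper lifetime τ₀ = 2.2 μs
γ = 1/√(1 - 0.91²) = 2.412
τ = γτ₀ = 2.412 × 2.2 μs = 5.306 μs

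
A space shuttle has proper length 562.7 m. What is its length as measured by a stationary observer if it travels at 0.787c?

Proper length L₀ = 562.7 m
γ = 1/√(1 - 0.787²) = 1.6209
L = L₀/γ = 562.7/1.6209 = 347.2 m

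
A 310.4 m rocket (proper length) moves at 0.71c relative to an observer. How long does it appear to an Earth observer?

Proper length L₀ = 310.4 m
γ = 1/√(1 - 0.71²) = 1.420
L = L₀/γ = 310.4/1.420 = 218.6 m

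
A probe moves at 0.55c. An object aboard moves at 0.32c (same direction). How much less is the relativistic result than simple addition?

Classical: u' + v = 0.32 + 0.55 = 0.87c
Relativistic: u = (0.32 + 0.55)/(1 + 0.176) = 0.87/1.176 = 0.7398c
Difference: 0.87 - 0.7398 = 0.1302c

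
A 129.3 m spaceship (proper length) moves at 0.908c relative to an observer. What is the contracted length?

Proper length L₀ = 129.3 m
γ = 1/√(1 - 0.908²) = 2.387
L = L₀/γ = 129.3/2.387 = 54.17 m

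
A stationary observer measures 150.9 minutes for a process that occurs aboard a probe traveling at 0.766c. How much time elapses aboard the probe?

Dilated time Δt = 150.9 minutes
γ = 1/√(1 - 0.766²) = 1.5556
Δt₀ = Δt/γ = 150.9/1.5556 = 97.00 minutes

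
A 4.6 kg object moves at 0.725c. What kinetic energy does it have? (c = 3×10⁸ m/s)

γ = 1/√(1 - 0.725²) = 1.4519
γ - 1 = 0.4519
KE = (γ-1)mc² = 0.4519 × 4.6 × (3×10⁸)² = 1.871×10¹⁷ J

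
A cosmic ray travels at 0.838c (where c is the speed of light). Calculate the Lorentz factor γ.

v/c = 0.838, so (v/c)² = 0.702244
1 - (v/c)² = 0.297756
γ = 1/√(0.297756) = 1.833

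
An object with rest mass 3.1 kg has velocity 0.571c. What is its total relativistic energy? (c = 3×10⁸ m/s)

γ = 1/√(1 - 0.571²) = 1.218101
mc² = 3.1 × (3×10⁸)² = 2.790×10¹⁷ J
E = γmc² = 1.218101 × 2.790×10¹⁷ = 3.399×10¹⁷ J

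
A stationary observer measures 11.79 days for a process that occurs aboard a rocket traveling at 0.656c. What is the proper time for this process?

Dilated time Δt = 11.79 days
γ = 1/√(1 - 0.656²) = 1.3249
Δt₀ = Δt/γ = 11.79/1.3249 = 8.899 days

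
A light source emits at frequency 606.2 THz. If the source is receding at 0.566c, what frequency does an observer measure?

β = v/c = 0.566
(1-β)/(1+β) = 0.434/1.566 = 0.2771
Doppler factor = √(0.2771) = 0.5264
f_obs = 606.2 × 0.5264 = 319.1 THz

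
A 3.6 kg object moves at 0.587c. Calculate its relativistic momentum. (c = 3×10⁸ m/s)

γ = 1/√(1 - 0.587²) = 1.2352
v = 0.587 × 3×10⁸ = 1.761×10⁸ m/s
p = γmv = 1.2352 × 3.6 × 1.761×10⁸ = 7.831×10⁸ kg·m/s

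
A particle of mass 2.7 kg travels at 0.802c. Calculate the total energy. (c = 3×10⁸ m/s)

γ = 1/√(1 - 0.802²) = 1.674
mc² = 2.7 × (3×10⁸)² = 2.430×10¹⁷ J
E = γmc² = 1.674 × 2.430×10¹⁷ = 4.068×10¹⁷ J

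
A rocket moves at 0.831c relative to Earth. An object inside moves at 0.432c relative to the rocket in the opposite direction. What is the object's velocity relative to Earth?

Object's velocity in rocket frame is u' = -0.432c
u = (u' + v)/(1 + u'v/c²) = (v - 0.432)/(1 - 0.432·v/c²)
Numerator: 0.831 - 0.432 = 0.399
Denominator: 1 - 0.358992 = 0.641008
u = 0.399/0.641008 = 0.6225c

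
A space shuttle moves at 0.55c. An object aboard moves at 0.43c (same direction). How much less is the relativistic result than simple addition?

Classical: u' + v = 0.43 + 0.55 = 0.98c
Relativistic: u = (0.43 + 0.55)/(1 + 0.2365) = 0.98/1.2365 = 0.7926c
Difference: 0.98 - 0.7926 = 0.1874c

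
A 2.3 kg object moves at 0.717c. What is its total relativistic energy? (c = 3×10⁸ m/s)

γ = 1/√(1 - 0.717²) = 1.435
mc² = 2.3 × (3×10⁸)² = 2.070×10¹⁷ J
E = γmc² = 1.435 × 2.070×10¹⁷ = 2.970×10¹⁷ J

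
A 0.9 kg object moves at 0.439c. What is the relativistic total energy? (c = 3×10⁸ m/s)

γ = 1/√(1 - 0.439²) = 1.113
mc² = 0.9 × (3×10⁸)² = 8.100×10¹⁶ J
E = γmc² = 1.113 × 8.100×10¹⁶ = 9.015×10¹⁶ J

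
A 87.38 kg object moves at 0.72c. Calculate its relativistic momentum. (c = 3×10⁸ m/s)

γ = 1/√(1 - 0.72²) = 1.441
v = 0.72 × 3×10⁸ = 2.160×10⁸ m/s
p = γmv = 1.441 × 87.38 × 2.160×10⁸ = 2.720×10¹⁰ kg·m/s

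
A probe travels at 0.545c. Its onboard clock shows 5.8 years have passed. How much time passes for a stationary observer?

Proper time Δt₀ = 5.8 years
γ = 1/√(1 - 0.545²) = 1.1927
Δt = γΔt₀ = 1.1927 × 5.8 = 6.918 years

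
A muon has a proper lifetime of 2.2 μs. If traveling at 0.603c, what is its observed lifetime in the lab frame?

Proper lifetime τ₀ = 2.2 μs
γ = 1/√(1 - 0.603²) = 1.2535
τ = γτ₀ = 1.2535 × 2.2 μs = 2.758 μs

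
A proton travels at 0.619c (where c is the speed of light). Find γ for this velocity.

v/c = 0.619, so (v/c)² = 0.383161
1 - (v/c)² = 0.616839
γ = 1/√(0.616839) = 1.273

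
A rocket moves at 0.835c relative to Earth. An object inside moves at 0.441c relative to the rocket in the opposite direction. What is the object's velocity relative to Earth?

Object's velocity in rocket frame is u' = -0.441c
u = (u' + v)/(1 + u'v/c²) = (v - 0.441)/(1 - 0.441·v/c²)
Numerator: 0.835 - 0.441 = 0.394
Denominator: 1 - 0.368235 = 0.631765
u = 0.394/0.631765 = 0.6236c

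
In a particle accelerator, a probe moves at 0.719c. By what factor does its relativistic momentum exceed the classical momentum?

p_rel = γmv, p_class = mv
Ratio = γ = 1/√(1 - 0.719²)
= 1/√(0.483039) = 1.439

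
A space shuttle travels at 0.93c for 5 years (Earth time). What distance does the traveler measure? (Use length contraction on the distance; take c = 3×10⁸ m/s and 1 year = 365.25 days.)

Earth distance: d = v × t = 0.93c × 5 yr = 4.402×10¹⁶ m
γ = 2.721
d' = d/γ = 4.402×10¹⁶/2.721 = 1.618×10¹⁶ m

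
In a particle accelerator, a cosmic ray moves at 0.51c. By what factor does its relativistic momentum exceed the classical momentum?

p_rel = γmv, p_class = mv
Ratio = γ = 1/√(1 - 0.51²)
= 1/√(0.7399) = 1.163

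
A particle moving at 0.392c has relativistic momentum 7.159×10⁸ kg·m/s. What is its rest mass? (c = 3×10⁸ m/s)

γ = 1/√(1 - 0.392²) = 1.087
v = 0.392 × 3×10⁸ = 1.176×10⁸ m/s
m = p/(γv) = 7.159×10⁸/(1.087 × 1.176×10⁸) = 5.600 kg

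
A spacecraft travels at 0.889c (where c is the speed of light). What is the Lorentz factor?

v/c = 0.889, so (v/c)² = 0.790321
1 - (v/c)² = 0.209679
γ = 1/√(0.209679) = 2.184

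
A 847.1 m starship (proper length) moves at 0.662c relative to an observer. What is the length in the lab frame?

Proper length L₀ = 847.1 m
γ = 1/√(1 - 0.662²) = 1.3342
L = L₀/γ = 847.1/1.3342 = 634.9 m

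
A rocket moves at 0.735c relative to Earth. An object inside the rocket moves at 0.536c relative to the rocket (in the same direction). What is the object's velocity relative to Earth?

u = (u' + v)/(1 + u'v/c²)
Numerator: 0.536 + 0.735 = 1.271
Denominator: 1 + 0.39396 = 1.39396
u = 1.271/1.39396 = 0.9118c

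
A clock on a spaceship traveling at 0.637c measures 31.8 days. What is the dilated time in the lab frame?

Proper time Δt₀ = 31.8 days
γ = 1/√(1 - 0.637²) = 1.2972
Δt = γΔt₀ = 1.2972 × 31.8 = 41.25 days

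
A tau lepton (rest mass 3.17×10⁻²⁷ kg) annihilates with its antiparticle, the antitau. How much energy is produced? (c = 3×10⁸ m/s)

Both particles have the same rest mass, so total mass = 2m
E = 2m·c² = 2 × 3.17×10⁻²⁷ × (3×10⁸)²
= 2 × 3.17×10⁻²⁷ × 9×10¹⁶
= 5.706×10⁻¹⁰ J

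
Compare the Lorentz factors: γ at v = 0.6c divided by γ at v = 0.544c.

γ₁ = 1/√(1 - 0.6²) = 1.250
γ₂ = 1/√(1 - 0.544²) = 1.192
γ₁/γ₂ = 1.250/1.192 = 1.049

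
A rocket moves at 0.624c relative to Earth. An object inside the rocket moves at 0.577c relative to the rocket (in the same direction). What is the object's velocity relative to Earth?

u = (u' + v)/(1 + u'v/c²)
Numerator: 0.577 + 0.624 = 1.201
Denominator: 1 + 0.360048 = 1.360048
u = 1.201/1.360048 = 0.8831c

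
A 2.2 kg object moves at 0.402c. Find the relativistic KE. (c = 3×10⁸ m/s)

γ = 1/√(1 - 0.402²) = 1.09213
γ - 1 = 0.09213
KE = (γ-1)mc² = 0.09213 × 2.2 × (3×10⁸)² = 1.824×10¹⁶ J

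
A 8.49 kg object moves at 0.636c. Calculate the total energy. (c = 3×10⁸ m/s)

γ = 1/√(1 - 0.636²) = 1.2959
mc² = 8.49 × (3×10⁸)² = 7.641×10¹⁷ J
E = γmc² = 1.2959 × 7.641×10¹⁷ = 9.902×10¹⁷ J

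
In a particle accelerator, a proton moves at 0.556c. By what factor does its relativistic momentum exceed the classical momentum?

p_rel = γmv, p_class = mv
Ratio = γ = 1/√(1 - 0.556²)
= 1/√(0.690864) = 1.203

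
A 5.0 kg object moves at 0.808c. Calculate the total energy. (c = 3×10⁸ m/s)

γ = 1/√(1 - 0.808²) = 1.6973
mc² = 5.0 × (3×10⁸)² = 4.500×10¹⁷ J
E = γmc² = 1.6973 × 4.500×10¹⁷ = 7.638×10¹⁷ J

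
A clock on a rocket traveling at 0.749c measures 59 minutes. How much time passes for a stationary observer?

Proper time Δt₀ = 59 minutes
γ = 1/√(1 - 0.749²) = 1.5093
Δt = γΔt₀ = 1.5093 × 59 = 89.05 minutes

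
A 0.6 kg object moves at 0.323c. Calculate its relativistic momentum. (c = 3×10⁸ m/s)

γ = 1/√(1 - 0.323²) = 1.0566
v = 0.323 × 3×10⁸ = 9.690×10⁷ m/s
p = γmv = 1.0566 × 0.6 × 9.690×10⁷ = 6.143×10⁷ kg·m/s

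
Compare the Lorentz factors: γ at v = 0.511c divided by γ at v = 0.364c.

γ₁ = 1/√(1 - 0.511²) = 1.1634
γ₂ = 1/√(1 - 0.364²) = 1.0737
γ₁/γ₂ = 1.1634/1.0737 = 1.084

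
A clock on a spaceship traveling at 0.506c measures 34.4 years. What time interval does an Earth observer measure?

Proper time Δt₀ = 34.4 years
γ = 1/√(1 - 0.506²) = 1.1594
Δt = γΔt₀ = 1.1594 × 34.4 = 39.88 years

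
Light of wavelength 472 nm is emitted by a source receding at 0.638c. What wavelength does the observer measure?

β = 0.638
Wavelength Doppler factor = √(1.638/0.362) = √(4.525) = 2.127
λ_obs = 472 × 2.127 = 1004 nm (redshift)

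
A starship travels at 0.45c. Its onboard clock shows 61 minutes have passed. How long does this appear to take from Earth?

Proper time Δt₀ = 61 minutes
γ = 1/√(1 - 0.45²) = 1.1198
Δt = γΔt₀ = 1.1198 × 61 = 68.31 minutes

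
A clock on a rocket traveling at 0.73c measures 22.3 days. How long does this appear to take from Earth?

Proper time Δt₀ = 22.3 days
γ = 1/√(1 - 0.73²) = 1.4632
Δt = γΔt₀ = 1.4632 × 22.3 = 32.63 days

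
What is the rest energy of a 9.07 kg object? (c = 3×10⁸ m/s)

c² = (3×10⁸)² = 9.000×10¹⁶ m²/s²
E₀ = mc² = 9.07 × 9.000×10¹⁶ = 8.163×10¹⁷ J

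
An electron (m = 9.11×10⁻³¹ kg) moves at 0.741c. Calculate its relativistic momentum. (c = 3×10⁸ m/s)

γ = 1/√(1 - 0.741²) = 1.4892
v = 0.741 × 3×10⁸ = 2.223×10⁸ m/s
p = γmv = 1.4892 × 9.11×10⁻³¹ × 2.223×10⁸ = 3.016×10⁻²² kg·m/s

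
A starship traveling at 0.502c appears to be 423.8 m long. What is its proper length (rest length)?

Contracted length L = 423.8 m
γ = 1/√(1 - 0.502²) = 1.1562
L₀ = γL = 1.1562 × 423.8 = 490.0 m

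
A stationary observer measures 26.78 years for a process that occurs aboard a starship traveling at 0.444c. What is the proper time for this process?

Dilated time Δt = 26.78 years
γ = 1/√(1 - 0.444²) = 1.116
Δt₀ = Δt/γ = 26.78/1.116 = 24.00 years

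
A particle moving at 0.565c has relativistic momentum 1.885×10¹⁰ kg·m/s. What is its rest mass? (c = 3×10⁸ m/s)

γ = 1/√(1 - 0.565²) = 1.212
v = 0.565 × 3×10⁸ = 1.695×10⁸ m/s
m = p/(γv) = 1.885×10¹⁰/(1.212 × 1.695×10⁸) = 91.76 kg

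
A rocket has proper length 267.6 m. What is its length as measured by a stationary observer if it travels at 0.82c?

Proper length L₀ = 267.6 m
γ = 1/√(1 - 0.82²) = 1.747
L = L₀/γ = 267.6/1.747 = 153.2 m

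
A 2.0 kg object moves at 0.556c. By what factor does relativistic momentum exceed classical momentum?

p_rel = γmv, p_class = mv
Ratio = γ = 1/√(1 - 0.556²) = 1.203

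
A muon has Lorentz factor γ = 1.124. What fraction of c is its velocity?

From γ = 1/√(1 - v²/c²):
1/γ² = 1/1.124² = 0.7915
v²/c² = 1 - 0.7915 = 0.2085
v/c = √(0.2085) = 0.4566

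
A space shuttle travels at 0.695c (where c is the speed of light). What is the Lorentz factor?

v/c = 0.695, so (v/c)² = 0.483025
1 - (v/c)² = 0.516975
γ = 1/√(0.516975) = 1.391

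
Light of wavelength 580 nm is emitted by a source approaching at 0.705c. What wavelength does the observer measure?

β = 0.705
Wavelength Doppler factor = √(0.295/1.705) = √(0.17302) = 0.4160
λ_obs = 580 × 0.4160 = 241.3 nm (blueshift)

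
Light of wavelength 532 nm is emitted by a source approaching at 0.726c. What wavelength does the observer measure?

β = 0.726
Wavelength Doppler factor = √(0.274/1.726) = √(0.15875) = 0.39843
λ_obs = 532 × 0.39843 = 212.0 nm (blueshift)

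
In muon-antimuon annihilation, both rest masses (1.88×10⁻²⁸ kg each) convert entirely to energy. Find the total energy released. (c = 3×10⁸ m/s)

Both particles have the same rest mass, so total mass = 2m
E = 2m·c² = 2 × 1.88×10⁻²⁸ × (3×10⁸)²
= 2 × 1.88×10⁻²⁸ × 9×10¹⁶
= 3.384×10⁻¹¹ J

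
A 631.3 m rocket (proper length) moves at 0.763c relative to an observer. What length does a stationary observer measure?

Proper length L₀ = 631.3 m
γ = 1/√(1 - 0.763²) = 1.547
L = L₀/γ = 631.3/1.547 = 408.1 m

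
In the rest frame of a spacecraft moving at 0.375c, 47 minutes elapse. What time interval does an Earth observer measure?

Proper time Δt₀ = 47 minutes
γ = 1/√(1 - 0.375²) = 1.0787
Δt = γΔt₀ = 1.0787 × 47 = 50.70 minutes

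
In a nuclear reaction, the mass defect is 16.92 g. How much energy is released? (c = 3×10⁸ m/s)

Convert mass defect: Δm = 16.92 g = 0.01692 kg
E = Δm·c² = 0.01692 × (3×10⁸)²
= 0.01692 × 9×10¹⁶ = 1.523×10¹⁵ J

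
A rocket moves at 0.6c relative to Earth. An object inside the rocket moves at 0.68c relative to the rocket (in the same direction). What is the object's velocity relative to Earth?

u = (u' + v)/(1 + u'v/c²)
Numerator: 0.68 + 0.6 = 1.28
Denominator: 1 + 0.408 = 1.408
u = 1.28/1.408 = 0.9091c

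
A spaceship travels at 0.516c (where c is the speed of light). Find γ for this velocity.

v/c = 0.516, so (v/c)² = 0.266256
1 - (v/c)² = 0.733744
γ = 1/√(0.733744) = 1.167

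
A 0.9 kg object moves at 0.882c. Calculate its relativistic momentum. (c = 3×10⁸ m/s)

γ = 1/√(1 - 0.882²) = 2.122
v = 0.882 × 3×10⁸ = 2.646×10⁸ m/s
p = γmv = 2.122 × 0.9 × 2.646×10⁸ = 5.053×10⁸ kg·m/s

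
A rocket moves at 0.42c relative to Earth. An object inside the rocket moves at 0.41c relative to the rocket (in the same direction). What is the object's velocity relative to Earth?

u = (u' + v)/(1 + u'v/c²)
Numerator: 0.41 + 0.42 = 0.83
Denominator: 1 + 0.1722 = 1.1722
u = 0.83/1.1722 = 0.7081c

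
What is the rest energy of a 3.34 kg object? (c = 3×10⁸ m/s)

c² = (3×10⁸)² = 9.000×10¹⁶ m²/s²
E₀ = mc² = 3.34 × 9.000×10¹⁶ = 3.006×10¹⁷ J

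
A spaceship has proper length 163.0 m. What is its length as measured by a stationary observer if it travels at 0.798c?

Proper length L₀ = 163.0 m
γ = 1/√(1 - 0.798²) = 1.6593
L = L₀/γ = 163.0/1.6593 = 98.23 m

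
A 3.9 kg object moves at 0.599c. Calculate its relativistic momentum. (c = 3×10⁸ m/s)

γ = 1/√(1 - 0.599²) = 1.2488
v = 0.599 × 3×10⁸ = 1.797×10⁸ m/s
p = γmv = 1.2488 × 3.9 × 1.797×10⁸ = 8.752×10⁸ kg·m/s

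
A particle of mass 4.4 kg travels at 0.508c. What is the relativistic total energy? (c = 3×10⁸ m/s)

γ = 1/√(1 - 0.508²) = 1.16096
mc² = 4.4 × (3×10⁸)² = 3.960×10¹⁷ J
E = γmc² = 1.16096 × 3.960×10¹⁷ = 4.597×10¹⁷ J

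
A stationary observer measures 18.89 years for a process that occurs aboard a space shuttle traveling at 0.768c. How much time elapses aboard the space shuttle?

Dilated time Δt = 18.89 years
γ = 1/√(1 - 0.768²) = 1.561
Δt₀ = Δt/γ = 18.89/1.561 = 12.10 years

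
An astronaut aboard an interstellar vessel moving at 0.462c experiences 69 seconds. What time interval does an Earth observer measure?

Proper time Δt₀ = 69 seconds
γ = 1/√(1 - 0.462²) = 1.1275
Δt = γΔt₀ = 1.1275 × 69 = 77.80 seconds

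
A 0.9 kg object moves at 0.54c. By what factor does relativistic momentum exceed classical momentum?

p_rel = γmv, p_class = mv
Ratio = γ = 1/√(1 - 0.54²) = 1.188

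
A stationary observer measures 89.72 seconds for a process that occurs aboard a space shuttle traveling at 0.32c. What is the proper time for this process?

Dilated time Δt = 89.72 seconds
γ = 1/√(1 - 0.32²) = 1.0555
Δt₀ = Δt/γ = 89.72/1.0555 = 85.00 seconds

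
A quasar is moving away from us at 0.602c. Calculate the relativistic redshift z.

β = 0.602
(1+β)/(1-β) = 1.602/0.398 = 4.025
√(4.025) = 2.006
z = 2.006 - 1 = 1.006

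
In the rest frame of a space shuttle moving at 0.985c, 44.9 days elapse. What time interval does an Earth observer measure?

Proper time Δt₀ = 44.9 days
γ = 1/√(1 - 0.985²) = 5.795
Δt = γΔt₀ = 5.795 × 44.9 = 260.2 days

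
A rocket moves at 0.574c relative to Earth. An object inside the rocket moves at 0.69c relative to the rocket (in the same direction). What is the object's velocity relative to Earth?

u = (u' + v)/(1 + u'v/c²)
Numerator: 0.69 + 0.574 = 1.264
Denominator: 1 + 0.39606 = 1.39606
u = 1.264/1.39606 = 0.9054c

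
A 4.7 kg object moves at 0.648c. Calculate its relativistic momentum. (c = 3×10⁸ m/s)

γ = 1/√(1 - 0.648²) = 1.313
v = 0.648 × 3×10⁸ = 1.944×10⁸ m/s
p = γmv = 1.313 × 4.7 × 1.944×10⁸ = 1.200×10⁹ kg·m/s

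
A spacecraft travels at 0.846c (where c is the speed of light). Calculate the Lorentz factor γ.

v/c = 0.846, so (v/c)² = 0.715716
1 - (v/c)² = 0.284284
γ = 1/√(0.284284) = 1.876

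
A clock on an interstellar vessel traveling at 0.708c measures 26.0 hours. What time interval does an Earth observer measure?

Proper time Δt₀ = 26.0 hours
γ = 1/√(1 - 0.708²) = 1.416
Δt = γΔt₀ = 1.416 × 26.0 = 36.82 hours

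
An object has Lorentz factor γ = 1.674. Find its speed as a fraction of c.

From γ = 1/√(1 - v²/c²):
1/γ² = 1/1.674² = 0.35685
v²/c² = 1 - 0.35685 = 0.64315
v/c = √(0.64315) = 0.8020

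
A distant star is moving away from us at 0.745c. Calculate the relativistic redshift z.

β = 0.745
(1+β)/(1-β) = 1.745/0.255 = 6.843
√(6.843) = 2.616
z = 2.616 - 1 = 1.616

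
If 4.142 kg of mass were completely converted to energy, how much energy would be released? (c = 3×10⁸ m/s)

Using E = mc²:
c² = (3×10⁸)² = 9×10¹⁶ m²/s²
E = 4.142 × 9×10¹⁶ = 3.728×10¹⁷ J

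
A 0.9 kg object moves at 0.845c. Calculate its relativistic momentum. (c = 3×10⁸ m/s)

γ = 1/√(1 - 0.845²) = 1.870
v = 0.845 × 3×10⁸ = 2.535×10⁸ m/s
p = γmv = 1.870 × 0.9 × 2.535×10⁸ = 4.266×10⁸ kg·m/s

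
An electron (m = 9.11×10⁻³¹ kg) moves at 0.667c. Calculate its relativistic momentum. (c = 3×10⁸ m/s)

γ = 1/√(1 - 0.667²) = 1.3422
v = 0.667 × 3×10⁸ = 2.001×10⁸ m/s
p = γmv = 1.3422 × 9.11×10⁻³¹ × 2.001×10⁸ = 2.447×10⁻²² kg·m/s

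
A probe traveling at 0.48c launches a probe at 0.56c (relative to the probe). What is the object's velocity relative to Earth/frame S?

u = (u' + v)/(1 + u'v/c²)
Numerator: 0.56 + 0.48 = 1.04
Denominator: 1 + 0.2688 = 1.2688
u = 1.04/1.2688 = 0.8197c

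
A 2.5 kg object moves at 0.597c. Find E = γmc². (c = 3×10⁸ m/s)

γ = 1/√(1 - 0.597²) = 1.2465
mc² = 2.5 × (3×10⁸)² = 2.250×10¹⁷ J
E = γmc² = 1.2465 × 2.250×10¹⁷ = 2.805×10¹⁷ J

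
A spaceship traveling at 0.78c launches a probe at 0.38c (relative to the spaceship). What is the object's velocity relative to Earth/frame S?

u = (u' + v)/(1 + u'v/c²)
Numerator: 0.38 + 0.78 = 1.16
Denominator: 1 + 0.2964 = 1.2964
u = 1.16/1.2964 = 0.8948c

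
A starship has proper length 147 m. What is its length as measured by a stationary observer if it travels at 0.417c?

Proper length L₀ = 147 m
γ = 1/√(1 - 0.417²) = 1.100
L = L₀/γ = 147/1.100 = 133.6 m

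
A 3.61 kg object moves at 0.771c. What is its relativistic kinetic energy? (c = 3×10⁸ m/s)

γ = 1/√(1 - 0.771²) = 1.5703
γ - 1 = 0.5703
KE = (γ-1)mc² = 0.5703 × 3.61 × (3×10⁸)² = 1.853×10¹⁷ J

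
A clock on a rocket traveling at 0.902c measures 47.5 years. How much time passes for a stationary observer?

Proper time Δt₀ = 47.5 years
γ = 1/√(1 - 0.902²) = 2.316
Δt = γΔt₀ = 2.316 × 47.5 = 110.0 years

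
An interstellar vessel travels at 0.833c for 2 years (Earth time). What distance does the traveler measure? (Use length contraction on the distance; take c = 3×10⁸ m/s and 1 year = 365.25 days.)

Earth distance: d = v × t = 0.833c × 2 yr = 1.5772×10¹⁶ m
γ = 1.8074
d' = d/γ = 1.5772×10¹⁶/1.8074 = 8.726×10¹⁵ m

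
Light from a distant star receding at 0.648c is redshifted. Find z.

β = 0.648
(1+β)/(1-β) = 1.648/0.352 = 4.682
√(4.682) = 2.164
z = 2.164 - 1 = 1.164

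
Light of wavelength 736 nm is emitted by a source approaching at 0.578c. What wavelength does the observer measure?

β = 0.578
Wavelength Doppler factor = √(0.422/1.578) = √(0.2674) = 0.5171
λ_obs = 736 × 0.5171 = 380.6 nm (blueshift)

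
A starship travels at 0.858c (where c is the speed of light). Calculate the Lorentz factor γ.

v/c = 0.858, so (v/c)² = 0.736164
1 - (v/c)² = 0.263836
γ = 1/√(0.263836) = 1.947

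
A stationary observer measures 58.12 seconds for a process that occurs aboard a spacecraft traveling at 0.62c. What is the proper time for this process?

Dilated time Δt = 58.12 seconds
γ = 1/√(1 - 0.62²) = 1.2745
Δt₀ = Δt/γ = 58.12/1.2745 = 45.60 seconds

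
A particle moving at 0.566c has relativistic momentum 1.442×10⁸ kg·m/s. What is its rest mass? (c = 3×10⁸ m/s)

γ = 1/√(1 - 0.566²) = 1.213
v = 0.566 × 3×10⁸ = 1.698×10⁸ m/s
m = p/(γv) = 1.442×10⁸/(1.213 × 1.698×10⁸) = 0.7001 kg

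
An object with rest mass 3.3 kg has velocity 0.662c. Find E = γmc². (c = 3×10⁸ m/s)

γ = 1/√(1 - 0.662²) = 1.3342
mc² = 3.3 × (3×10⁸)² = 2.970×10¹⁷ J
E = γmc² = 1.3342 × 2.970×10¹⁷ = 3.963×10¹⁷ J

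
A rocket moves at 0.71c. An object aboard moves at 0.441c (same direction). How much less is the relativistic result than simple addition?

Classical: u' + v = 0.441 + 0.71 = 1.151c
Relativistic: u = (0.441 + 0.71)/(1 + 0.31311) = 1.151/1.31311 = 0.8765c
Difference: 1.151 - 0.8765 = 0.2745c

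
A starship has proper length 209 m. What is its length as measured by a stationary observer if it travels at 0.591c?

Proper length L₀ = 209 m
γ = 1/√(1 - 0.591²) = 1.2397
L = L₀/γ = 209/1.2397 = 168.6 m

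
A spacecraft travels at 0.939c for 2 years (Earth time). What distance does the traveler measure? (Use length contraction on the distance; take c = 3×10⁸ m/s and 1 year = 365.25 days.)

Earth distance: d = v × t = 0.939c × 2 yr = 1.7780×10¹⁶ m
γ = 2.9077
d' = d/γ = 1.7780×10¹⁶/2.9077 = 6.115×10¹⁵ m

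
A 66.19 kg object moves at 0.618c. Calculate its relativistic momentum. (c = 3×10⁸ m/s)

γ = 1/√(1 - 0.618²) = 1.272
v = 0.618 × 3×10⁸ = 1.854×10⁸ m/s
p = γmv = 1.272 × 66.19 × 1.854×10⁸ = 1.561×10¹⁰ kg·m/s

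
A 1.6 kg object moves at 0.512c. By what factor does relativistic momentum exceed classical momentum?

p_rel = γmv, p_class = mv
Ratio = γ = 1/√(1 - 0.512²) = 1.164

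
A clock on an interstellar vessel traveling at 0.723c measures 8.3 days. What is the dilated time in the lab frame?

Proper time Δt₀ = 8.3 days
γ = 1/√(1 - 0.723²) = 1.447
Δt = γΔt₀ = 1.447 × 8.3 = 12.01 days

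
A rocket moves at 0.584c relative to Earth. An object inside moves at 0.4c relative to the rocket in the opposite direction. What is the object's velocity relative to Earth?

Object's velocity in rocket frame is u' = -0.4c
u = (u' + v)/(1 + u'v/c²) = (v - 0.4)/(1 - 0.4·v/c²)
Numerator: 0.584 - 0.4 = 0.184
Denominator: 1 - 0.2336 = 0.7664
u = 0.184/0.7664 = 0.2401c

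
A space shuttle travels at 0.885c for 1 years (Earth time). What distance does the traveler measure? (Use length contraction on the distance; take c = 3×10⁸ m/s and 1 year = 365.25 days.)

Earth distance: d = v × t = 0.885c × 1 yr = 8.379×10¹⁵ m
γ = 2.148
d' = d/γ = 8.379×10¹⁵/2.148 = 3.901×10¹⁵ m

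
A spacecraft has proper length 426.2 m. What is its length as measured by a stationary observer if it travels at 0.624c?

Proper length L₀ = 426.2 m
γ = 1/√(1 - 0.624²) = 1.280
L = L₀/γ = 426.2/1.280 = 333.0 m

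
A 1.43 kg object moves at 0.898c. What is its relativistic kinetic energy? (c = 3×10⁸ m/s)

γ = 1/√(1 - 0.898²) = 2.273
γ - 1 = 1.273
KE = (γ-1)mc² = 1.273 × 1.43 × (3×10⁸)² = 1.638×10¹⁷ J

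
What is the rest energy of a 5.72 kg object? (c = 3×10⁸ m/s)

c² = (3×10⁸)² = 9.000×10¹⁶ m²/s²
E₀ = mc² = 5.72 × 9.000×10¹⁶ = 5.148×10¹⁷ J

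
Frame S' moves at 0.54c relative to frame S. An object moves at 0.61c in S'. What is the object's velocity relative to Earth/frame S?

u = (u' + v)/(1 + u'v/c²)
Numerator: 0.61 + 0.54 = 1.15
Denominator: 1 + 0.3294 = 1.3294
u = 1.15/1.3294 = 0.8651c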